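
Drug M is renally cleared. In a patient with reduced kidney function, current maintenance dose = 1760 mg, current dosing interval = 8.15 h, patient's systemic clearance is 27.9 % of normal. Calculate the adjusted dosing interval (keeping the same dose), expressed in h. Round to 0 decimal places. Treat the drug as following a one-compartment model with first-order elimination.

To keep the same average steady-state level, dosing rate must scale with clearance.
CL ratio = 27.9 / 100 = 0.2790
New interval (same dose) = 8.15 / 0.2790 = 29.21 h

29 h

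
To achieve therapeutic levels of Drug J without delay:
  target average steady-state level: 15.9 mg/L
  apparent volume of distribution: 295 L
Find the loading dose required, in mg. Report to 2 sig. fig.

LD = Css × Vd = 15.9 × 295 = 4691 mg

4700 mg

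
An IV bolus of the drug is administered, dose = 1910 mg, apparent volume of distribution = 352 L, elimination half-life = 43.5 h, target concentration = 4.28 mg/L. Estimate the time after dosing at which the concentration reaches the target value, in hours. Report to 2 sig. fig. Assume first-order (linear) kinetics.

15 h

C₀ = Dose / Vd = 1910 / 352 = 5.426 mg/L
k = ln2 / t½ = 0.693147 / 43.5 = 0.01593 h⁻¹
t = ln(C₀ / C) / k = ln(5.426 / 4.28) / 0.01593
  = ln(1.268) / 0.01593 = 0.2374 / 0.01593 = 14.90 h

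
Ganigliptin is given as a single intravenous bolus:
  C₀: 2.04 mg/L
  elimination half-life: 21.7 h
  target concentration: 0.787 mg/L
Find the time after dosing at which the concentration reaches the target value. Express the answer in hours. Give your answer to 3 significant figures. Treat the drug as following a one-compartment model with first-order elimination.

k = ln2 / t½ = 0.693147 / 21.7 = 0.03194 h⁻¹
t = ln(C₀ / C) / k = ln(2.040 / 0.787) / 0.03194
  = ln(2.592) / 0.03194 = 0.9524 / 0.03194 = 29.82 h

29.8 h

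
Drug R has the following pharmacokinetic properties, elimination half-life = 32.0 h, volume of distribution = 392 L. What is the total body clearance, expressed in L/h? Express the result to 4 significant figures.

k = ln2 / t½ = 0.693147 / 32.0 = 0.02166 h⁻¹
CL = k × Vd = 0.02166 × 392 = 8.491 L/h

8.491 L/h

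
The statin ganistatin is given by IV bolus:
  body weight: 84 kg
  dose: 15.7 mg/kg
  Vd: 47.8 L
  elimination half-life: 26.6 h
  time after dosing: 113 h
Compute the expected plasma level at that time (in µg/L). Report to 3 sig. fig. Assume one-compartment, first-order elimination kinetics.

1450 µg/L

Total dose = 15.7 × 84 = 1319 mg
C₀ = Dose / Vd = 1319 / 47.8 = 27.59 mg/L
k = ln2 / t½ = 0.693147 / 26.6 = 0.02606 h⁻¹
C = C₀ · e^(−k·t) = 27.59 × e^(−0.02606 × 113)
  = 27.59 × 0.05261 = 1.452 mg/L
Convert: 1.452 mg/L × 1000 = 1452 µg/L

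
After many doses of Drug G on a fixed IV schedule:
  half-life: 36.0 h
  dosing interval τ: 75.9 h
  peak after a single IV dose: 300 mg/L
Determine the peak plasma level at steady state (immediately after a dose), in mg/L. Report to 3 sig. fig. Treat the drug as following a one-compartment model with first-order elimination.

391 mg/L

k = ln2 / t½ = 0.693147 / 36.0 = 0.01925 h⁻¹
e^(−kτ) = e^(−0.01925 × 75.9) = 0.2320
Accumulation ratio R = 1 / (1 − e^(−kτ)) = 1 / (1 − 0.2320) = 1.302
Steady-state peak = C₀ × R = 300 × 1.302 = 390.6 mg/L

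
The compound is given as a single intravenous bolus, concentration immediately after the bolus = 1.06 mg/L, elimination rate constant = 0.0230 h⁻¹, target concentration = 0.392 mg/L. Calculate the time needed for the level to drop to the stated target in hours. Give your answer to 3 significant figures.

t = ln(C₀ / C) / k = ln(1.060 / 0.392) / 0.02300
  = ln(2.704) / 0.02300 = 0.9947 / 0.02300 = 43.25 h

43.3 h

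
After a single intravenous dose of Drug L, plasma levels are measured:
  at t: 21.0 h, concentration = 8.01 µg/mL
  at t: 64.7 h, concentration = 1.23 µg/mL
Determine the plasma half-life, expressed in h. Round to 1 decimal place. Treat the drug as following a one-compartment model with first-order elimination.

k = ln(C₁/C₂) / (t₂ − t₁) = ln(8.01/1.23) / (64.7 − 21.0)
  = 1.874 / 43.70 = 0.04288 h⁻¹
t½ = ln2 / k = 0.693147 / 0.04288 = 16.16 h

16.2 h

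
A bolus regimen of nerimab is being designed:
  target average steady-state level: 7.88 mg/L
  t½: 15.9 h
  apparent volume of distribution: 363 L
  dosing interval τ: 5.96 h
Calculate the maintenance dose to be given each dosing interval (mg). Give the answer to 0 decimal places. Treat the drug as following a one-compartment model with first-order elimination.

k = ln2 / t½ = 0.693147 / 15.9 = 0.04359 h⁻¹
CL = k × Vd = 0.04359 × 363 = 15.82 L/h
At steady state, Dose/τ = Css × CL.
Dose = Css × CL × τ = 7.88 × 15.82 × 5.96 = 743.0 mg

743 mg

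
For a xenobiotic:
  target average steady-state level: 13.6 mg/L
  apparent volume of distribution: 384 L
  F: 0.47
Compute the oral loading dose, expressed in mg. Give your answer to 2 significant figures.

11000 mg

LD = Css × Vd / F = 13.6 × 384 / 0.47 = 11110 mg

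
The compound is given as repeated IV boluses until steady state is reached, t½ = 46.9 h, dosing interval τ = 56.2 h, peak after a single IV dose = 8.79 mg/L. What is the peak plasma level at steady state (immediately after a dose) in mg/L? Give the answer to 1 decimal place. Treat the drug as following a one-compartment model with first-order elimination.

15.6 mg/L

k = ln2 / t½ = 0.693147 / 46.9 = 0.01478 h⁻¹
e^(−kτ) = e^(−0.01478 × 56.2) = 0.4358
Accumulation ratio R = 1 / (1 − e^(−kτ)) = 1 / (1 − 0.4358) = 1.772
Steady-state peak = C₀ × R = 8.79 × 1.772 = 15.58 mg/L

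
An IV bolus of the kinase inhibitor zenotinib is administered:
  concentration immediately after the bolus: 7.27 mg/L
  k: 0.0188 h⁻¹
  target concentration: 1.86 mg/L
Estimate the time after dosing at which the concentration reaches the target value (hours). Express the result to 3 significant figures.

t = ln(C₀ / C) / k = ln(7.270 / 1.86) / 0.01880
  = ln(3.909) / 0.01880 = 1.363 / 0.01880 = 72.50 h

72.5 h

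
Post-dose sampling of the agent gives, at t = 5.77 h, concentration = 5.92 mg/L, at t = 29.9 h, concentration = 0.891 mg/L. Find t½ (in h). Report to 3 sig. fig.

k = ln(C₁/C₂) / (t₂ − t₁) = ln(5.92/0.891) / (29.9 − 5.77)
  = 1.894 / 24.13 = 0.07849 h⁻¹
t½ = ln2 / k = 0.693147 / 0.07849 = 8.831 h

8.83 h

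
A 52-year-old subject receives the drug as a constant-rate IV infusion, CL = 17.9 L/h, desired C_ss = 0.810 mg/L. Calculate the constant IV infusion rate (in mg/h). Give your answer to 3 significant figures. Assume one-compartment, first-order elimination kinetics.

14.5 mg/h

At steady state, infusion rate R₀ = Css × CL = 0.810 × 17.90 = 14.50 mg/h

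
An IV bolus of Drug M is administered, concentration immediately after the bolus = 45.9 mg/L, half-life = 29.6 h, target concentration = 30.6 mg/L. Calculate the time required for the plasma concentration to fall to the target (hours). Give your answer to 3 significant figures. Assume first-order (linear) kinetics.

k = ln2 / t½ = 0.693147 / 29.6 = 0.02342 h⁻¹
t = ln(C₀ / C) / k = ln(45.90 / 30.6) / 0.02342
  = ln(1.500) / 0.02342 = 0.4055 / 0.02342 = 17.31 h

17.3 h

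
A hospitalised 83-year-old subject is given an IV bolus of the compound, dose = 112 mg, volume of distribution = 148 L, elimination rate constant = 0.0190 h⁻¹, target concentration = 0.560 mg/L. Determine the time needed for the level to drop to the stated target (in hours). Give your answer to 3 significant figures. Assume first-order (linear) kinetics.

C₀ = Dose / Vd = 112.0 / 148 = 0.7568 mg/L
t = ln(C₀ / C) / k = ln(0.7568 / 0.560) / 0.01900
  = ln(1.351) / 0.01900 = 0.3008 / 0.01900 = 15.83 h

15.8 h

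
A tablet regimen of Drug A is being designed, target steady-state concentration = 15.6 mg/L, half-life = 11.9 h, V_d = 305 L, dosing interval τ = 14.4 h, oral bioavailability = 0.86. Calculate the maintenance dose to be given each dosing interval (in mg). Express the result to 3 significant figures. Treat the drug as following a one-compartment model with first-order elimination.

k = ln2 / t½ = 0.693147 / 11.9 = 0.05825 h⁻¹
CL = k × Vd = 0.05825 × 305 = 17.77 L/h
At steady state, F × (Dose/τ) = Css × CL.
Dose = Css × CL × τ / F = 15.6 × 17.77 × 14.4 / 0.86 = 4642 mg

4640 mg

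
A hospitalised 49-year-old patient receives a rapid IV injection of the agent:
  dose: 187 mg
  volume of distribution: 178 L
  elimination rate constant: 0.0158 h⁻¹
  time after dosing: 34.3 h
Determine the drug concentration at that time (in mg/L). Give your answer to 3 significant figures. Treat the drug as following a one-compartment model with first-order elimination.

C₀ = Dose / Vd = 187.0 / 178 = 1.051 mg/L
C = C₀ · e^(−k·t) = 1.051 × e^(−0.01580 × 34.3)
  = 1.051 × 0.5816 = 0.6113 mg/L

0.611 mg/L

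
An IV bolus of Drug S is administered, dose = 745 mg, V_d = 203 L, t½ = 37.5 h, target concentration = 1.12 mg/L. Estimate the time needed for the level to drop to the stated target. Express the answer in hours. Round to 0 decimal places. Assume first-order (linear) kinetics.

64 h

C₀ = Dose / Vd = 745.0 / 203 = 3.670 mg/L
k = ln2 / t½ = 0.693147 / 37.5 = 0.01848 h⁻¹
t = ln(C₀ / C) / k = ln(3.670 / 1.12) / 0.01848
  = ln(3.277) / 0.01848 = 1.187 / 0.01848 = 64.23 h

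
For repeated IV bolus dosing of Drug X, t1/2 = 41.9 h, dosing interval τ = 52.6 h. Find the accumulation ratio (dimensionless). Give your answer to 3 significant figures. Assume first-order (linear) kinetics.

k = ln2 / t½ = 0.693147 / 41.9 = 0.01654 h⁻¹
e^(−kτ) = e^(−0.01654 × 52.6) = 0.4189
Accumulation ratio R = 1 / (1 − e^(−kτ)) = 1 / (1 − 0.4189) = 1.721

1.72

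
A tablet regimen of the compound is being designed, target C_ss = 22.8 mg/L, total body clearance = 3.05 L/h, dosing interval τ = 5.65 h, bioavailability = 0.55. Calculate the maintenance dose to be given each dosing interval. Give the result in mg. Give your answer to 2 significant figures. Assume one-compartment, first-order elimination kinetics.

710 mg

At steady state, F × (Dose/τ) = Css × CL.
Dose = Css × CL × τ / F = 22.8 × 3.050 × 5.65 / 0.55 = 714.4 mg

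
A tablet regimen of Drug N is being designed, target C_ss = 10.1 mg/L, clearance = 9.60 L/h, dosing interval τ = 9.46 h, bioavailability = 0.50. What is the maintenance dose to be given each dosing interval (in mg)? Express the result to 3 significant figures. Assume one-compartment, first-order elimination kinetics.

At steady state, F × (Dose/τ) = Css × CL.
Dose = Css × CL × τ / F = 10.1 × 9.600 × 9.46 / 0.50 = 1834 mg

1830 mg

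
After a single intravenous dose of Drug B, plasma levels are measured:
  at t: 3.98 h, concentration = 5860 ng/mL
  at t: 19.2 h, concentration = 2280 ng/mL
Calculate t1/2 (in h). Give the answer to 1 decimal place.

11.2 h

k = ln(C₁/C₂) / (t₂ − t₁) = ln(5860/2280) / (19.2 − 3.98)
  = 0.9440 / 15.22 = 0.06202 h⁻¹
t½ = ln2 / k = 0.693147 / 0.06202 = 11.18 h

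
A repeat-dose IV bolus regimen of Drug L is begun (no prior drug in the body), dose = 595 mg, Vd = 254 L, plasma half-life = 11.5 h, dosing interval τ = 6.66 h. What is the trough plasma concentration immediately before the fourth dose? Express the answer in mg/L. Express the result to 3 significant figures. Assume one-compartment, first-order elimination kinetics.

3.32 mg/L

C₀ per dose = Dose / Vd = 595 / 254 = 2.343 mg/L
k = ln2 / t½ = 0.693147 / 11.5 = 0.06027 h⁻¹
Fraction remaining after one interval: r = e^(−kτ) = e^(−0.06027 × 6.66) = 0.6694
Before dose 4, 3 doses have been given (aged 1τ, 2τ, 3τ).
C_trough = C₀ × (r + r² + … + r^3) = C₀ × r(1−r^3)/(1−r)
        = 2.343 × 0.6694 × (1 − 0.3000) / (1 − 0.6694) = 3.321 mg/L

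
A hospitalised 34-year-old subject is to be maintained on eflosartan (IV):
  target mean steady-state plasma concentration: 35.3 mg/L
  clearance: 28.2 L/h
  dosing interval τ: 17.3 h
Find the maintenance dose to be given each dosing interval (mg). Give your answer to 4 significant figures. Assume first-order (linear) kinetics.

17220 mg

At steady state, Dose/τ = Css × CL.
Dose = Css × CL × τ = 35.3 × 28.20 × 17.3 = 17220 mg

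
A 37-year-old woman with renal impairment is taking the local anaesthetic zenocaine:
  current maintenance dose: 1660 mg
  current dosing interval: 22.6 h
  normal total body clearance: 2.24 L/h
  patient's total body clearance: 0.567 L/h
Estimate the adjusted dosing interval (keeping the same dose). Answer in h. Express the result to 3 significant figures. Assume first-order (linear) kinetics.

To keep the same average steady-state level, dosing rate must scale with clearance.
CL ratio = 0.567 / 2.24 = 0.2531
New interval (same dose) = 22.6 / 0.2531 = 89.29 h

89.3 h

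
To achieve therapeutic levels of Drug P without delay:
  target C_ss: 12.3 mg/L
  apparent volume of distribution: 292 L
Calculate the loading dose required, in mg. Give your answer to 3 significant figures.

3590 mg

LD = Css × Vd = 12.3 × 292 = 3592 mg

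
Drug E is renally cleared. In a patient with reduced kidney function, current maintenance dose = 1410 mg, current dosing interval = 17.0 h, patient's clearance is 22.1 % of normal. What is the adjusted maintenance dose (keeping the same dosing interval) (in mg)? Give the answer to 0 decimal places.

312 mg

To keep the same average steady-state level, dosing rate must scale with clearance.
CL ratio = 22.1 / 100 = 0.2210
New dose (same interval) = 1410 × 0.2210 = 311.6 mg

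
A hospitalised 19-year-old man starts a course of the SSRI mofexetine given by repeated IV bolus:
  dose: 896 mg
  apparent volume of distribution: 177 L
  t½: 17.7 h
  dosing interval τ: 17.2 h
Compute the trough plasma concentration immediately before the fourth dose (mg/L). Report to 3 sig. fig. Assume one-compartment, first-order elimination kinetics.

4.57 mg/L

C₀ per dose = Dose / Vd = 896 / 177 = 5.062 mg/L
k = ln2 / t½ = 0.693147 / 17.7 = 0.03916 h⁻¹
Fraction remaining after one interval: r = e^(−kτ) = e^(−0.03916 × 17.2) = 0.5099
Before dose 4, 3 doses have been given (aged 1τ, 2τ, 3τ).
C_trough = C₀ × (r + r² + … + r^3) = C₀ × r(1−r^3)/(1−r)
        = 5.062 × 0.5099 × (1 − 0.1326) / (1 − 0.5099) = 4.568 mg/L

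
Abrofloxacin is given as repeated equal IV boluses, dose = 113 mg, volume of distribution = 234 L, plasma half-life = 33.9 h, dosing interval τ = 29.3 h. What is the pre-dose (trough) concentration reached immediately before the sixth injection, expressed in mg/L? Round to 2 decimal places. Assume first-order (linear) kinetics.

C₀ per dose = Dose / Vd = 113 / 234 = 0.4829 mg/L
k = ln2 / t½ = 0.693147 / 33.9 = 0.02045 h⁻¹
Fraction remaining after one interval: r = e^(−kτ) = e^(−0.02045 × 29.3) = 0.5493
Before dose 6, 5 doses have been given (aged 1τ, 2τ, 3τ, 4τ, 5τ).
C_trough = C₀ × (r + r² + … + r^5) = C₀ × r(1−r^5)/(1−r)
        = 0.4829 × 0.5493 × (1 − 0.05001) / (1 − 0.5493) = 0.5591 mg/L

0.56 mg/L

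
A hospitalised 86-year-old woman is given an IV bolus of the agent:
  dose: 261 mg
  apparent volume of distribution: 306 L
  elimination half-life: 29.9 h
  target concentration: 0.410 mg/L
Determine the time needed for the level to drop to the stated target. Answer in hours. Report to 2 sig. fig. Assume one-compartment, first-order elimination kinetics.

C₀ = Dose / Vd = 261.0 / 306 = 0.8529 mg/L
k = ln2 / t½ = 0.693147 / 29.9 = 0.02318 h⁻¹
t = ln(C₀ / C) / k = ln(0.8529 / 0.410) / 0.02318
  = ln(2.080) / 0.02318 = 0.7324 / 0.02318 = 31.60 h

32 h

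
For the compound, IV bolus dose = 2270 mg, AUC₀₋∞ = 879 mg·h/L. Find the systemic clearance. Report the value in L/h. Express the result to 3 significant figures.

2.58 L/h

CL = Dose / AUC = 2270 / 879 = 2.582 L/h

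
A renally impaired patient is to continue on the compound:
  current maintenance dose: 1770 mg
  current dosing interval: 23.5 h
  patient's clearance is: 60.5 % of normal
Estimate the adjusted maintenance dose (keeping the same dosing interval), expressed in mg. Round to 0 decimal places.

To keep the same average steady-state level, dosing rate must scale with clearance.
CL ratio = 60.5 / 100 = 0.6050
New dose (same interval) = 1770 × 0.6050 = 1071 mg

1071 mg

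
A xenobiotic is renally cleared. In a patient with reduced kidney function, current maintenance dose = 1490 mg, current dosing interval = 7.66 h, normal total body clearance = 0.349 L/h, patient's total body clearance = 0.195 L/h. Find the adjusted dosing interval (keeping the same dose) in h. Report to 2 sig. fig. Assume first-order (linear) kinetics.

14 h

To keep the same average steady-state level, dosing rate must scale with clearance.
CL ratio = 0.195 / 0.349 = 0.5587
New interval (same dose) = 7.66 / 0.5587 = 13.71 h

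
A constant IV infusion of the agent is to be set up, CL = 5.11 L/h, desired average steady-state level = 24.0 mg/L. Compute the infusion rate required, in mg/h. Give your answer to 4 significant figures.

At steady state, infusion rate R₀ = Css × CL = 24.0 × 5.110 = 122.6 mg/h

122.6 mg/h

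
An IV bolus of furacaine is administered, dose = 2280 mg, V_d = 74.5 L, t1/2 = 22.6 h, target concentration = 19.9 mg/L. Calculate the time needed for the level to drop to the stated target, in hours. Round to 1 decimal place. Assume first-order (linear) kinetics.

14.0 h

C₀ = Dose / Vd = 2280 / 74.5 = 30.60 mg/L
k = ln2 / t½ = 0.693147 / 22.6 = 0.03067 h⁻¹
t = ln(C₀ / C) / k = ln(30.60 / 19.9) / 0.03067
  = ln(1.538) / 0.03067 = 0.4305 / 0.03067 = 14.04 h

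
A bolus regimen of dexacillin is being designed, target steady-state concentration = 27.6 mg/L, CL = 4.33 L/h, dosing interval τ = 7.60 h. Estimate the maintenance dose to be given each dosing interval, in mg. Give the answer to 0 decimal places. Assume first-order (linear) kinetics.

At steady state, Dose/τ = Css × CL.
Dose = Css × CL × τ = 27.6 × 4.330 × 7.60 = 908.3 mg

908 mg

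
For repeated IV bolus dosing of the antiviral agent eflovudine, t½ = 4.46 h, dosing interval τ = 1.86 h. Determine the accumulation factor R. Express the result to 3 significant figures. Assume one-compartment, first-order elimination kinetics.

3.98

k = ln2 / t½ = 0.693147 / 4.46 = 0.1554 h⁻¹
e^(−kτ) = e^(−0.1554 × 1.86) = 0.7490
Accumulation ratio R = 1 / (1 − e^(−kτ)) = 1 / (1 − 0.7490) = 3.984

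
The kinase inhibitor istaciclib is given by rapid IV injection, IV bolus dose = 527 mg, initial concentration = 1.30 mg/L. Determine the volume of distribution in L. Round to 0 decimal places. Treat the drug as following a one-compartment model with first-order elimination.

405 L

Vd = Dose / C₀ = 527.0 / 1.30 = 405.4 L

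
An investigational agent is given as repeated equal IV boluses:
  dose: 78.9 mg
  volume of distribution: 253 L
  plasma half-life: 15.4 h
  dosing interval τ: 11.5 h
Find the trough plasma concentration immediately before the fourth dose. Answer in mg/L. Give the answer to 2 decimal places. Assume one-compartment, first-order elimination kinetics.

0.36 mg/L

C₀ per dose = Dose / Vd = 78.9 / 253 = 0.3119 mg/L
k = ln2 / t½ = 0.693147 / 15.4 = 0.04501 h⁻¹
Fraction remaining after one interval: r = e^(−kτ) = e^(−0.04501 × 11.5) = 0.5959
Before dose 4, 3 doses have been given (aged 1τ, 2τ, 3τ).
C_trough = C₀ × (r + r² + … + r^3) = C₀ × r(1−r^3)/(1−r)
        = 0.3119 × 0.5959 × (1 − 0.2116) / (1 − 0.5959) = 0.3626 mg/L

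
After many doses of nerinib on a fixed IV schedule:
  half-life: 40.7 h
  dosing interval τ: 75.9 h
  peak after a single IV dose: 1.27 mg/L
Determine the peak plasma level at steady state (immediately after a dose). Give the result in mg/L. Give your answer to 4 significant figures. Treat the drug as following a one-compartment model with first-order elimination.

k = ln2 / t½ = 0.693147 / 40.7 = 0.01703 h⁻¹
e^(−kτ) = e^(−0.01703 × 75.9) = 0.2746
Accumulation ratio R = 1 / (1 − e^(−kτ)) = 1 / (1 − 0.2746) = 1.379
Steady-state peak = C₀ × R = 1.27 × 1.379 = 1.751 mg/L

1.751 mg/L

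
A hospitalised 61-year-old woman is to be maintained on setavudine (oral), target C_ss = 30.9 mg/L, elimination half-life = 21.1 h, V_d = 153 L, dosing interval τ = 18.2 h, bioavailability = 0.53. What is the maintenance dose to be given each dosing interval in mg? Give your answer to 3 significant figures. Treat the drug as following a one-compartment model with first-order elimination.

k = ln2 / t½ = 0.693147 / 21.1 = 0.03285 h⁻¹
CL = k × Vd = 0.03285 × 153 = 5.026 L/h
At steady state, F × (Dose/τ) = Css × CL.
Dose = Css × CL × τ / F = 30.9 × 5.026 × 18.2 / 0.53 = 5333 mg

5330 mg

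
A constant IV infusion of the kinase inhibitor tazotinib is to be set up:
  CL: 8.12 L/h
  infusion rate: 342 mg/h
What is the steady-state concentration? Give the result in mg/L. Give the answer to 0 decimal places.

At steady state Css = R₀ / CL = 342 / 8.120 = 42.12 mg/L

42 mg/L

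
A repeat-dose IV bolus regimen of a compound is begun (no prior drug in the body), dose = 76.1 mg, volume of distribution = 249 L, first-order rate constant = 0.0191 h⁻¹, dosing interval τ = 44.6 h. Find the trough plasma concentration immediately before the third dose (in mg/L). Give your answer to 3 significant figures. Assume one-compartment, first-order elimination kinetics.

C₀ per dose = Dose / Vd = 76.1 / 249 = 0.3056 mg/L
Fraction remaining after one interval: r = e^(−kτ) = e^(−0.01910 × 44.6) = 0.4266
Before dose 3, 2 doses have been given (aged 1τ, 2τ).
C_trough = C₀ × (r + r²) = 0.3056 × (0.4266 + 0.1820) = 0.1860 mg/L

0.186 mg/L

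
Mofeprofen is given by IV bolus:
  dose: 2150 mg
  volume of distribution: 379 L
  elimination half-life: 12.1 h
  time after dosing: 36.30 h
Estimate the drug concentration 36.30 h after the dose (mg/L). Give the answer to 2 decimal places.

0.71 mg/L

C₀ = Dose / Vd = 2150 / 379 = 5.673 mg/L
k = ln2 / t½ = 0.693147 / 12.1 = 0.05728 h⁻¹
t / t½ = 36.30 / 12.1 = 3 half-lives
C = C₀ × (1/2)^3 = 5.673 × 0.1250 = 0.7091 mg/L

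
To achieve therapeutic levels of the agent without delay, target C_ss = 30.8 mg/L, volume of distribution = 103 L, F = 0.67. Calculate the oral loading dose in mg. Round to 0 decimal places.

4735 mg

LD = Css × Vd / F = 30.8 × 103 / 0.67 = 4735 mg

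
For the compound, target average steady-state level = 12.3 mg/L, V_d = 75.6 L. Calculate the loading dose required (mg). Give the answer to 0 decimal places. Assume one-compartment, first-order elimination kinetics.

930 mg

LD = Css × Vd = 12.3 × 75.6 = 929.9 mg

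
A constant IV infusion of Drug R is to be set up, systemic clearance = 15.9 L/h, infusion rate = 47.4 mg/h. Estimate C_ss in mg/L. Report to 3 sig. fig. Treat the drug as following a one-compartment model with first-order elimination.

At steady state Css = R₀ / CL = 47.4 / 15.90 = 2.981 mg/L

2.98 mg/L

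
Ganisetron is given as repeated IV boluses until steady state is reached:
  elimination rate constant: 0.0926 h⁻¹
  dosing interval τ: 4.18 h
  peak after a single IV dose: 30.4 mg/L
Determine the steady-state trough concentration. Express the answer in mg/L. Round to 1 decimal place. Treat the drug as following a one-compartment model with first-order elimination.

64.3 mg/L

e^(−kτ) = e^(−0.09260 × 4.18) = 0.6790
Accumulation ratio R = 1 / (1 − e^(−kτ)) = 1 / (1 − 0.6790) = 3.115
Steady-state trough = C₀ × R × e^(−kτ) = 30.4 × 3.115 × 0.6790 = 64.30 mg/L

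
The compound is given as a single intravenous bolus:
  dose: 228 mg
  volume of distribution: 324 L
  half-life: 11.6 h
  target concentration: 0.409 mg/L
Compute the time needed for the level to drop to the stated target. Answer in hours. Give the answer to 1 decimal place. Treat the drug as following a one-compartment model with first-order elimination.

C₀ = Dose / Vd = 228.0 / 324 = 0.7037 mg/L
k = ln2 / t½ = 0.693147 / 11.6 = 0.05975 h⁻¹
t = ln(C₀ / C) / k = ln(0.7037 / 0.409) / 0.05975
  = ln(1.721) / 0.05975 = 0.5429 / 0.05975 = 9.086 h

9.1 h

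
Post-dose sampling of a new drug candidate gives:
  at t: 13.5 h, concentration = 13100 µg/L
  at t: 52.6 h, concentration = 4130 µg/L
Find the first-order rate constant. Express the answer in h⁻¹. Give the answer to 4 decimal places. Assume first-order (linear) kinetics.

0.0295 h⁻¹

k = ln(C₁/C₂) / (t₂ − t₁) = ln(13100/4130) / (52.6 − 13.5)
  = 1.154 / 39.10 = 0.02951 h⁻¹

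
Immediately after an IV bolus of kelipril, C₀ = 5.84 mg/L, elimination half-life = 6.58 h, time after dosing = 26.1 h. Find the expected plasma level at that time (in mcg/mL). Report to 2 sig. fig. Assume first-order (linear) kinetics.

k = ln2 / t½ = 0.693147 / 6.58 = 0.1053 h⁻¹
C = C₀ · e^(−k·t) = 5.840 × e^(−0.1053 × 26.1)
  = 5.840 × 0.06403 = 0.3739 mg/L
(0.3739 mg/L = 0.3739 mcg/mL)

0.37 mcg/mL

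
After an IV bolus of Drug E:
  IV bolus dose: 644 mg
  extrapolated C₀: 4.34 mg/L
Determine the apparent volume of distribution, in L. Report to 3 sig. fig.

148 L

Vd = Dose / C₀ = 644.0 / 4.34 = 148.4 L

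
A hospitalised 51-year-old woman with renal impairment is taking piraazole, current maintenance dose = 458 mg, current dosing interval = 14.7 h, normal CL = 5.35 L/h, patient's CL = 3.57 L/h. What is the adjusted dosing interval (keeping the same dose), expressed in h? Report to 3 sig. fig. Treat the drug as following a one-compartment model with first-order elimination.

22.0 h

To keep the same average steady-state level, dosing rate must scale with clearance.
CL ratio = 3.57 / 5.35 = 0.6673
New interval (same dose) = 14.7 / 0.6673 = 22.03 h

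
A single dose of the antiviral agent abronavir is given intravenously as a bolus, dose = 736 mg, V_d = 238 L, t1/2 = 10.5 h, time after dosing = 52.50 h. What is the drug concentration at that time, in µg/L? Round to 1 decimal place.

C₀ = Dose / Vd = 736.0 / 238 = 3.092 mg/L
k = ln2 / t½ = 0.693147 / 10.5 = 0.06601 h⁻¹
t / t½ = 52.50 / 10.5 = 5 half-lives
C = C₀ × (1/2)^5 = 3.092 × 0.03125 = 0.09663 mg/L
Convert: 0.09663 mg/L × 1000 = 96.63 µg/L

96.6 µg/L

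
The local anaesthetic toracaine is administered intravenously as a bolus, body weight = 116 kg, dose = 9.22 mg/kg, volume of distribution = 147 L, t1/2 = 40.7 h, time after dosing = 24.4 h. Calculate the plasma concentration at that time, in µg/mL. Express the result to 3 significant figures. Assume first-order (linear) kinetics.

Total dose = 9.22 × 116 = 1070 mg
C₀ = Dose / Vd = 1070 / 147 = 7.279 mg/L
k = ln2 / t½ = 0.693147 / 40.7 = 0.01703 h⁻¹
C = C₀ · e^(−k·t) = 7.279 × e^(−0.01703 × 24.4)
  = 7.279 × 0.6600 = 4.804 mg/L
(4.804 mg/L = 4.804 µg/mL)

4.80 µg/mL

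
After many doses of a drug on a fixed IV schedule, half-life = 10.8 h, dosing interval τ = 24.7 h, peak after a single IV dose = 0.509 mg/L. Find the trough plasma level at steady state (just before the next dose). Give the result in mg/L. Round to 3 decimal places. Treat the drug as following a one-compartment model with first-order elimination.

0.131 mg/L

k = ln2 / t½ = 0.693147 / 10.8 = 0.06418 h⁻¹
e^(−kτ) = e^(−0.06418 × 24.7) = 0.2049
Accumulation ratio R = 1 / (1 − e^(−kτ)) = 1 / (1 − 0.2049) = 1.258
Steady-state trough = C₀ × R × e^(−kτ) = 0.509 × 1.258 × 0.2049 = 0.1312 mg/L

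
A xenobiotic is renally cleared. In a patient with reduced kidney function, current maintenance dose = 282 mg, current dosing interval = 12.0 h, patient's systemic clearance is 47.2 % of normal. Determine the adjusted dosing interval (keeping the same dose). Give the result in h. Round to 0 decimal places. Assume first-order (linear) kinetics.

25 h

To keep the same average steady-state level, dosing rate must scale with clearance.
CL ratio = 47.2 / 100 = 0.4720
New interval (same dose) = 12.0 / 0.4720 = 25.42 h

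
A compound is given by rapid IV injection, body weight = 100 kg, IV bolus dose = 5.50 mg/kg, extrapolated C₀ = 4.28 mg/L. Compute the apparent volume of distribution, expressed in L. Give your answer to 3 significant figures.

129 L

Dose = 5.50 × 100 = 550.0 mg
Vd = Dose / C₀ = 550.0 / 4.28 = 128.5 L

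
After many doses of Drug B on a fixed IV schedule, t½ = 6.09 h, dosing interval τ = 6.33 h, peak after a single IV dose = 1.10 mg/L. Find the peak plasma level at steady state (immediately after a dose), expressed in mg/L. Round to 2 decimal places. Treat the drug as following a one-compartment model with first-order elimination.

k = ln2 / t½ = 0.693147 / 6.09 = 0.1138 h⁻¹
e^(−kτ) = e^(−0.1138 × 6.33) = 0.4866
Accumulation ratio R = 1 / (1 − e^(−kτ)) = 1 / (1 − 0.4866) = 1.948
Steady-state peak = C₀ × R = 1.10 × 1.948 = 2.143 mg/L

2.14 mg/L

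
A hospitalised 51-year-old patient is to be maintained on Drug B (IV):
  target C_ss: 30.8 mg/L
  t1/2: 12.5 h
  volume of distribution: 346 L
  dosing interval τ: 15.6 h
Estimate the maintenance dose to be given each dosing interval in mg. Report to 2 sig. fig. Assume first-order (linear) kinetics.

9200 mg

k = ln2 / t½ = 0.693147 / 12.5 = 0.05545 h⁻¹
CL = k × Vd = 0.05545 × 346 = 19.19 L/h
At steady state, Dose/τ = Css × CL.
Dose = Css × CL × τ = 30.8 × 19.19 × 15.6 = 9220 mg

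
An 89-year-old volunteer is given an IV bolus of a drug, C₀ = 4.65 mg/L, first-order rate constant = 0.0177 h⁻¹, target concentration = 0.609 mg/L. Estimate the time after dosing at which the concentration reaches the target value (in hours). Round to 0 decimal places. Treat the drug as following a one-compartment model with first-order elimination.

115 h

t = ln(C₀ / C) / k = ln(4.650 / 0.609) / 0.01770
  = ln(7.635) / 0.01770 = 2.033 / 0.01770 = 114.9 h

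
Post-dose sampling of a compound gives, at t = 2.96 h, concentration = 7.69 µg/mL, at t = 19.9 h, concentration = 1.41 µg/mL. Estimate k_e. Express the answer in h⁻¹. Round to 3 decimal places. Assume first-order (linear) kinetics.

k = ln(C₁/C₂) / (t₂ − t₁) = ln(7.69/1.41) / (19.9 − 2.96)
  = 1.696 / 16.94 = 0.1001 h⁻¹

0.100 h⁻¹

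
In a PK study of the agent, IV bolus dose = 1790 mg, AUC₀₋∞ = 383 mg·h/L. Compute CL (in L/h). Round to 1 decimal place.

4.7 L/h

CL = Dose / AUC = 1790 / 383 = 4.674 L/h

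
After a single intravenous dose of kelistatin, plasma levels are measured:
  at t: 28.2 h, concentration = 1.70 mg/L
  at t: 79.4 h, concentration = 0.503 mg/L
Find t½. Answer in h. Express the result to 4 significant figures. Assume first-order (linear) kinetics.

29.14 h

k = ln(C₁/C₂) / (t₂ − t₁) = ln(1.70/0.503) / (79.4 − 28.2)
  = 1.218 / 51.20 = 0.02379 h⁻¹
t½ = ln2 / k = 0.693147 / 0.02379 = 29.14 h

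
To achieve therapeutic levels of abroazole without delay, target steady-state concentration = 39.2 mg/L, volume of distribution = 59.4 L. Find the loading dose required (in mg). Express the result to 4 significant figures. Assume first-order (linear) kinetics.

2328 mg

LD = Css × Vd = 39.2 × 59.4 = 2328 mg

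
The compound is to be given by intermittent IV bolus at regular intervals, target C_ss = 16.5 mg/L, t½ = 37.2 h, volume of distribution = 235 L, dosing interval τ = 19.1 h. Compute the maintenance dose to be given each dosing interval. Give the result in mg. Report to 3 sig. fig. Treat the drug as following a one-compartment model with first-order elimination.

1380 mg

k = ln2 / t½ = 0.693147 / 37.2 = 0.01863 h⁻¹
CL = k × Vd = 0.01863 × 235 = 4.378 L/h
At steady state, Dose/τ = Css × CL.
Dose = Css × CL × τ = 16.5 × 4.378 × 19.1 = 1380 mg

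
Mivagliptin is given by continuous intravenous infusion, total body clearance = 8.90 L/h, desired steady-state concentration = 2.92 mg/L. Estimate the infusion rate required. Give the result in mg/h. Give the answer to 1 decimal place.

26.0 mg/h

At steady state, infusion rate R₀ = Css × CL = 2.92 × 8.900 = 25.99 mg/h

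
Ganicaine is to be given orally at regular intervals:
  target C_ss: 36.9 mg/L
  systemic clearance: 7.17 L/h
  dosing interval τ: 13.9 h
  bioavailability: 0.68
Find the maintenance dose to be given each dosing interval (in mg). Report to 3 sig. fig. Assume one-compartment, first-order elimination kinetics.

At steady state, F × (Dose/τ) = Css × CL.
Dose = Css × CL × τ / F = 36.9 × 7.170 × 13.9 / 0.68 = 5408 mg

5410 mg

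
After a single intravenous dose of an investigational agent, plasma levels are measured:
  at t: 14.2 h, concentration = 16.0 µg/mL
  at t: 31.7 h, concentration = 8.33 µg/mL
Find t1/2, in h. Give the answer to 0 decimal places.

19 h

k = ln(C₁/C₂) / (t₂ − t₁) = ln(16.0/8.33) / (31.7 − 14.2)
  = 0.6527 / 17.50 = 0.03730 h⁻¹
t½ = ln2 / k = 0.693147 / 0.03730 = 18.58 h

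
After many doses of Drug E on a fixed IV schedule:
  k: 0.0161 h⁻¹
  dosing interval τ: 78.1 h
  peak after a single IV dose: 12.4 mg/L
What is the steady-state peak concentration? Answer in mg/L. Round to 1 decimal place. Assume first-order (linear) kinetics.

e^(−kτ) = e^(−0.01610 × 78.1) = 0.2844
Accumulation ratio R = 1 / (1 − e^(−kτ)) = 1 / (1 − 0.2844) = 1.397
Steady-state peak = C₀ × R = 12.4 × 1.397 = 17.32 mg/L

17.3 mg/L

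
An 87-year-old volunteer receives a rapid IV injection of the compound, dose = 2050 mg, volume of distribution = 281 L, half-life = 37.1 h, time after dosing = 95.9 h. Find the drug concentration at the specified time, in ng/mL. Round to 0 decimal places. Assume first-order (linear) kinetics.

1216 ng/mL

C₀ = Dose / Vd = 2050 / 281 = 7.295 mg/L
k = ln2 / t½ = 0.693147 / 37.1 = 0.01868 h⁻¹
C = C₀ · e^(−k·t) = 7.295 × e^(−0.01868 × 95.9)
  = 7.295 × 0.1667 = 1.216 mg/L
Convert: 1.216 mg/L × 1000 = 1216 ng/mL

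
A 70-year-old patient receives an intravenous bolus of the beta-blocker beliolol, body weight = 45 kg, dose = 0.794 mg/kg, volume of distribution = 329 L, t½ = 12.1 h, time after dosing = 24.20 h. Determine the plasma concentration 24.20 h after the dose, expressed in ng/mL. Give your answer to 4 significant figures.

27.15 ng/mL

Total dose = 0.794 × 45 = 35.73 mg
C₀ = Dose / Vd = 35.73 / 329 = 0.1086 mg/L
k = ln2 / t½ = 0.693147 / 12.1 = 0.05728 h⁻¹
t / t½ = 24.20 / 12.1 = 2 half-lives
C = C₀ × (1/2)^2 = 0.1086 × 0.2500 = 0.02715 mg/L
Convert: 0.02715 mg/L × 1000 = 27.15 ng/mL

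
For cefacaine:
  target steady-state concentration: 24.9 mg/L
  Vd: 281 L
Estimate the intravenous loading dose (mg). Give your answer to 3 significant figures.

LD = Css × Vd = 24.9 × 281 = 6997 mg

7000 mg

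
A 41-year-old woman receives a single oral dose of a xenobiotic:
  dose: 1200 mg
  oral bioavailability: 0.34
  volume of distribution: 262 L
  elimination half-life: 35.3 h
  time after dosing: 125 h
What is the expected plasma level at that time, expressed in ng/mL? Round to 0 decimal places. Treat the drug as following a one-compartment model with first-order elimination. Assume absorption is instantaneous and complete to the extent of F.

Amount reaching circulation = F × Dose = 0.34 × 1200 = 408.0 mg
C₀ = F·Dose / Vd = 408.0 / 262 = 1.557 mg/L
k = ln2 / t½ = 0.693147 / 35.3 = 0.01964 h⁻¹
C = C₀ · e^(−k·t) = 1.557 × e^(−0.01964 × 125)
  = 1.557 × 0.08586 = 0.1337 mg/L
Convert: 0.1337 mg/L × 1000 = 133.7 ng/mL

134 ng/mL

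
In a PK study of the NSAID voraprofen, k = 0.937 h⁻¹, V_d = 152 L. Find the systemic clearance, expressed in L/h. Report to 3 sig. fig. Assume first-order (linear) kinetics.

CL = k × Vd = 0.937 × 152 = 142.4 L/h

142 L/h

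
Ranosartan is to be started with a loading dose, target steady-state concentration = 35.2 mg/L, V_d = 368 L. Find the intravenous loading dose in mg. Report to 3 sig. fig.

LD = Css × Vd = 35.2 × 368 = 12950 mg

13000 mg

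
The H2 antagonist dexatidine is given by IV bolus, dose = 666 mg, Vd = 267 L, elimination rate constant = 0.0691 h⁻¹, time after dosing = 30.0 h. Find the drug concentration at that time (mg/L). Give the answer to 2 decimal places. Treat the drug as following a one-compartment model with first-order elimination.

C₀ = Dose / Vd = 666.0 / 267 = 2.494 mg/L
C = C₀ · e^(−k·t) = 2.494 × e^(−0.06910 × 30.0)
  = 2.494 × 0.1258 = 0.3137 mg/L

0.31 mg/L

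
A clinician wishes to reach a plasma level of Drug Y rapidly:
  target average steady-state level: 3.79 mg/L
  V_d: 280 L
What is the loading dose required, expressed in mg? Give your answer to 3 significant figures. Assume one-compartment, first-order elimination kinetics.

1060 mg

LD = Css × Vd = 3.79 × 280 = 1061 mg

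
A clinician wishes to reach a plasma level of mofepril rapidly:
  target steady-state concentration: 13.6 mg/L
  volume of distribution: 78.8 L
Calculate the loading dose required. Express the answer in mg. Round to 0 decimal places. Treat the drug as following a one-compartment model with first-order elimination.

1072 mg

LD = Css × Vd = 13.6 × 78.8 = 1072 mg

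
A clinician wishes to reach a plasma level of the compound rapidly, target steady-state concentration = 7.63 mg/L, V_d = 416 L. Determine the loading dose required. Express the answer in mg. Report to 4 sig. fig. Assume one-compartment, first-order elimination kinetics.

3174 mg

LD = Css × Vd = 7.63 × 416 = 3174 mg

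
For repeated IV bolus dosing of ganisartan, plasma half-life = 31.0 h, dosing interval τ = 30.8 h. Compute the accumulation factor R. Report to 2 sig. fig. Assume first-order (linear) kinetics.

2.0

k = ln2 / t½ = 0.693147 / 31.0 = 0.02236 h⁻¹
e^(−kτ) = e^(−0.02236 × 30.8) = 0.5022
Accumulation ratio R = 1 / (1 − e^(−kτ)) = 1 / (1 − 0.5022) = 2.009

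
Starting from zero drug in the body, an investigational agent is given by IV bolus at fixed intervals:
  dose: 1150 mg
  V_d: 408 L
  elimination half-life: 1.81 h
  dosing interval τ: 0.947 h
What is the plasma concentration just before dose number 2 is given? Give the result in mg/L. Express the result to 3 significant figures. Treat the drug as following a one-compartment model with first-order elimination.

C₀ per dose = Dose / Vd = 1150 / 408 = 2.819 mg/L
k = ln2 / t½ = 0.693147 / 1.81 = 0.3830 h⁻¹
Fraction remaining after one interval: r = e^(−kτ) = e^(−0.3830 × 0.947) = 0.6958
Before dose 2, 1 dose has been given (aged 1τ).
C_trough = C₀ × r = 2.819 × 0.6958 = 1.961 mg/L

1.96 mg/L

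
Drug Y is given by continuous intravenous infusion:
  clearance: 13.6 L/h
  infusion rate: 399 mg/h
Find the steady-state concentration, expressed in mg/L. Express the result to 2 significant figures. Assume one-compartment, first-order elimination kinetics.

At steady state Css = R₀ / CL = 399 / 13.60 = 29.34 mg/L

29 mg/L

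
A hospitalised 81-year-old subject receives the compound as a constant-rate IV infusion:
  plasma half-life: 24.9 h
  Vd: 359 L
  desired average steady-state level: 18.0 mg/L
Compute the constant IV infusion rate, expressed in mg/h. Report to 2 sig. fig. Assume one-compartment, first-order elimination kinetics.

k = ln2 / t½ = 0.693147 / 24.9 = 0.02784 h⁻¹
CL = k × Vd = 0.02784 × 359 = 9.995 L/h
At steady state, infusion rate R₀ = Css × CL = 18.0 × 9.995 = 179.9 mg/h

180 mg/h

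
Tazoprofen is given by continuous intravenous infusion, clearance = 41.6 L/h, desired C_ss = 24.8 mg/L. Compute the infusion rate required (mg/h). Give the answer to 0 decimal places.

At steady state, infusion rate R₀ = Css × CL = 24.8 × 41.60 = 1032 mg/h

1032 mg/h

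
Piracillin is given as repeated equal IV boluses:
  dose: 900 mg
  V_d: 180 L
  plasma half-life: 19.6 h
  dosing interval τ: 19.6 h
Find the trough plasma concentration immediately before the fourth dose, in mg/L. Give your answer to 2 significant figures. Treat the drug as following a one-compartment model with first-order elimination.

4.4 mg/L

C₀ per dose = Dose / Vd = 900 / 180 = 5.000 mg/L
k = ln2 / t½ = 0.693147 / 19.6 = 0.03536 h⁻¹
Fraction remaining after one interval: r = e^(−kτ) = e^(−0.03536 × 19.6) = 0.5000
Before dose 4, 3 doses have been given (aged 1τ, 2τ, 3τ).
C_trough = C₀ × (r + r² + … + r^3) = C₀ × r(1−r^3)/(1−r)
        = 5.000 × 0.5000 × (1 − 0.1250) / (1 − 0.5000) = 4.375 mg/L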